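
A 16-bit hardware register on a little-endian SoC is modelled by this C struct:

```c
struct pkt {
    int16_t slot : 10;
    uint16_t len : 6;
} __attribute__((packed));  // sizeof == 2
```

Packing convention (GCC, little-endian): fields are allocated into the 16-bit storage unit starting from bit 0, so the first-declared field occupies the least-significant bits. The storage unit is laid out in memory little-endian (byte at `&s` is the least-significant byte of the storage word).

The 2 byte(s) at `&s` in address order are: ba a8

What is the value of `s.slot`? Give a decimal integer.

186

[0]=0xba [1]=0xa8 (little-endian) → word 0xa8ba
slot:10 @ bit 0 → (0xa8ba>>0)&0x3ff = 0xba  ←
len:6 @ bit 10 → (0xa8ba>>10)&0x3f = 0x2a
slot signed 10b, MSB=0: value = 186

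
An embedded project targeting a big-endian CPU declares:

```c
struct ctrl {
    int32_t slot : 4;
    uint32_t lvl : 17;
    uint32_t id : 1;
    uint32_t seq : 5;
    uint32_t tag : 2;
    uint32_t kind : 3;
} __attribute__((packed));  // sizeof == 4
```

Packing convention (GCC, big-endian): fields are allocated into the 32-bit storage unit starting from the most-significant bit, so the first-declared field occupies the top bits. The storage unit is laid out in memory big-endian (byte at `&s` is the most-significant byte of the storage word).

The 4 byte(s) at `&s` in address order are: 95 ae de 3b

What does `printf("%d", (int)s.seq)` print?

17

[0]=0x95 [1]=0xae [2]=0xde [3]=0x3b (big-endian) → word 0x95aede3b
slot [28+:4] = (word>>28) & 0xf = 9
lvl [11+:17] = (word>>11) & 0x1ffff = 46555
id [10+:1] = (word>>10) & 0x1 = 1
seq [5+:5] = (word>>5) & 0x1f = 17  ←
tag [3+:2] = (word>>3) & 0x3 = 3
kind [0+:3] = (word>>0) & 0x7 = 3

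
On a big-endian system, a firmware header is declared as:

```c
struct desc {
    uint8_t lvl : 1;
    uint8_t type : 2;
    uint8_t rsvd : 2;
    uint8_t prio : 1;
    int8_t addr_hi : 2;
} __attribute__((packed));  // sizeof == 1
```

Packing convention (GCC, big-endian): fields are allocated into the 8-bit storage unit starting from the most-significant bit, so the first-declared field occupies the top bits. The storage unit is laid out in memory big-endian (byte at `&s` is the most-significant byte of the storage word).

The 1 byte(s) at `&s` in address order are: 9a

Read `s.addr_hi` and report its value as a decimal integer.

[0]=0x9a (big-endian) → word 0x9a
lvl:1 @ bit 7 → (0x9a>>7)&0x1 = 0x1
type:2 @ bit 5 → (0x9a>>5)&0x3 = 0x0
rsvd:2 @ bit 3 → (0x9a>>3)&0x3 = 0x3
prio:1 @ bit 2 → (0x9a>>2)&0x1 = 0x0
addr_hi:2 @ bit 0 → (0x9a>>0)&0x3 = 0x2  ←
addr_hi signed 2b, MSB=1: 2 - 4 = -2

-2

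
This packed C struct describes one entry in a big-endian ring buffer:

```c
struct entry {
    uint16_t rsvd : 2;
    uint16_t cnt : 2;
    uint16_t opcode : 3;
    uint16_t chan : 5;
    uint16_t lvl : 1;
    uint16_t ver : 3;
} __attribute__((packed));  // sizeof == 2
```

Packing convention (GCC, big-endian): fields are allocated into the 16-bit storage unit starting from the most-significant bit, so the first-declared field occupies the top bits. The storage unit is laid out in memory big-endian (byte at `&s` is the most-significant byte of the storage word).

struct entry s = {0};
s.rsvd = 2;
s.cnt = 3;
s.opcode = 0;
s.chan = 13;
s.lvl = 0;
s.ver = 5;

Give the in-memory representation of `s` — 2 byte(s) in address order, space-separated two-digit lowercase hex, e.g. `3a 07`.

[14+:2] rsvd=2 & 0x3 = 0x2; word=0x8000
[12+:2] cnt=3 & 0x3 = 0x3; word=0xb000
[9+:3] opcode=0 & 0x7 = 0x0; word=0xb000
[4+:5] chan=13 & 0x1f = 0xd; word=0xb0d0
[3+:1] lvl=0 & 0x1 = 0x0; word=0xb0d0
[0+:3] ver=5 & 0x7 = 0x5; word=0xb0d5
word = 0xb0d5 → big-endian bytes:
  [0]=0xb0  [1]=0xd5

b0 d5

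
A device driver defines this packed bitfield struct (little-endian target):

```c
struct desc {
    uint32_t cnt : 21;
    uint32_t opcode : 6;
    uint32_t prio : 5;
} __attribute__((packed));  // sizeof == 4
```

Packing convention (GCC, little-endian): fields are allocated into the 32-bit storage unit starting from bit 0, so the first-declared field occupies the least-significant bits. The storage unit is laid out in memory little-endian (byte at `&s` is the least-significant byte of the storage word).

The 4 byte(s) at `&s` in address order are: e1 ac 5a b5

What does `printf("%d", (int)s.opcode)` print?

[0]=0xe1 [1]=0xac [2]=0x5a [3]=0xb5 (little-endian) → word 0xb55aace1
cnt [0+:21] = (word>>0) & 0x1fffff = 1748193
opcode [21+:6] = (word>>21) & 0x3f = 42  ←
prio [27+:5] = (word>>27) & 0x1f = 22

42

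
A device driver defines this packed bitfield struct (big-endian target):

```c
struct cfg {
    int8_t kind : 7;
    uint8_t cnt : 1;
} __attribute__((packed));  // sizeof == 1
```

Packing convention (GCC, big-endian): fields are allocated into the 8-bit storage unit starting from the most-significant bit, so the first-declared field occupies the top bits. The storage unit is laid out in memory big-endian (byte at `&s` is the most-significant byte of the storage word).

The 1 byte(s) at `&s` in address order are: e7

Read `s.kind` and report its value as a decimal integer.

[0]=0xe7 (big-endian) → word 0xe7
kind [1+:7] = (word>>1) & 0x7f = 115  ←
cnt [0+:1] = (word>>0) & 0x1 = 1
kind signed 7b, MSB=1: 115 - 128 = -13

-13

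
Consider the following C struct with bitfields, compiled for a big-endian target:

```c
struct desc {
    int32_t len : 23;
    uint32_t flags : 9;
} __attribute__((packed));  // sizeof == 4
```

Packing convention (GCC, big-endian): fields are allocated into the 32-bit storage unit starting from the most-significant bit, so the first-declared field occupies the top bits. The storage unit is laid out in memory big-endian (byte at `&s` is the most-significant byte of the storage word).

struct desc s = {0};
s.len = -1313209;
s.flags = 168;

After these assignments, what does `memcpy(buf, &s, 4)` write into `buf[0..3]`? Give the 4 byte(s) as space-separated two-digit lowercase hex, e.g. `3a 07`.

d7 ec 8e a8

len:23 = -1313209 → 0x6bf647 << 9 → word 0xd7ec8e00
flags:9 = 168 → 0xa8 << 0 → word 0xd7ec8ea8
word = 0xd7ec8ea8 → big-endian bytes:
  [0]=0xd7  [1]=0xec  [2]=0x8e  [3]=0xa8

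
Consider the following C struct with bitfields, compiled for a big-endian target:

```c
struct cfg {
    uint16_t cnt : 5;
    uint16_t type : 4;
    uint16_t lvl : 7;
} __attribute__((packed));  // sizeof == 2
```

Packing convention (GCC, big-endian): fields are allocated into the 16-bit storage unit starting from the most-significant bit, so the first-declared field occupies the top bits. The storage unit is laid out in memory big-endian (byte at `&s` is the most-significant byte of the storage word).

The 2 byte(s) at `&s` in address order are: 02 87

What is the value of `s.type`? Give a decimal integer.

5

[0]=0x02 [1]=0x87 (big-endian) → word 0x0287
cnt:5 @ bit 11 → (0x0287>>11)&0x1f = 0x0
type:4 @ bit 7 → (0x0287>>7)&0xf = 0x5  ←
lvl:7 @ bit 0 → (0x0287>>0)&0x7f = 0x7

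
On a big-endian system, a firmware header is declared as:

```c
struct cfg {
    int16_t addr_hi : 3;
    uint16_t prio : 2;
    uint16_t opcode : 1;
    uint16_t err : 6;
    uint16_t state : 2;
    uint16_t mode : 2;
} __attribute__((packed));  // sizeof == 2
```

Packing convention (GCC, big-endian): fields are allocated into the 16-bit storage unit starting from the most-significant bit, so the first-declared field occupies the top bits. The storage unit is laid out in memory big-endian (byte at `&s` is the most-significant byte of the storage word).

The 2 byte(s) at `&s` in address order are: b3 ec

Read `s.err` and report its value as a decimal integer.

[0]=0xb3 [1]=0xec (big-endian) → word 0xb3ec
addr_hi [13+:3] = (word>>13) & 0x7 = 5
prio [11+:2] = (word>>11) & 0x3 = 2
opcode [10+:1] = (word>>10) & 0x1 = 0
err [4+:6] = (word>>4) & 0x3f = 62  ←
state [2+:2] = (word>>2) & 0x3 = 3
mode [0+:2] = (word>>0) & 0x3 = 0

62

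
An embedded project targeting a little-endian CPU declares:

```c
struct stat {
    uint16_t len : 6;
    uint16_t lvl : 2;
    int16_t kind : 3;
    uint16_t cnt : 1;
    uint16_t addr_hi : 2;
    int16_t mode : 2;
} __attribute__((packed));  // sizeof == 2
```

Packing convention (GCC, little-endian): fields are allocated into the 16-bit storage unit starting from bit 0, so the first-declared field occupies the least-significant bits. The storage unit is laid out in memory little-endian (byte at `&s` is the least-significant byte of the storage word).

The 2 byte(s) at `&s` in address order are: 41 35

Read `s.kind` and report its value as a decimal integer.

-3

[0]=0x41 [1]=0x35 (little-endian) → word 0x3541
len:6 @ bit 0 → (0x3541>>0)&0x3f = 0x1
lvl:2 @ bit 6 → (0x3541>>6)&0x3 = 0x1
kind:3 @ bit 8 → (0x3541>>8)&0x7 = 0x5  ←
cnt:1 @ bit 11 → (0x3541>>11)&0x1 = 0x0
addr_hi:2 @ bit 12 → (0x3541>>12)&0x3 = 0x3
mode:2 @ bit 14 → (0x3541>>14)&0x3 = 0x0
kind signed 3b, MSB=1: 5 - 8 = -3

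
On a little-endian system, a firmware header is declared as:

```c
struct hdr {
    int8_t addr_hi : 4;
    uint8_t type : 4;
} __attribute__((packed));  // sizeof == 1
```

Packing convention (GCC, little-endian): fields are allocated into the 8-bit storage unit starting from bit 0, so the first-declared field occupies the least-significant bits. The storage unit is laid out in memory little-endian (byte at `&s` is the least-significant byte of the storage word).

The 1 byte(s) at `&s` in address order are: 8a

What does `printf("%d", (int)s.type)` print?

8

[0]=0x8a (little-endian) → word 0x8a
addr_hi [0+:4] = (word>>0) & 0xf = 10
type [4+:4] = (word>>4) & 0xf = 8  ←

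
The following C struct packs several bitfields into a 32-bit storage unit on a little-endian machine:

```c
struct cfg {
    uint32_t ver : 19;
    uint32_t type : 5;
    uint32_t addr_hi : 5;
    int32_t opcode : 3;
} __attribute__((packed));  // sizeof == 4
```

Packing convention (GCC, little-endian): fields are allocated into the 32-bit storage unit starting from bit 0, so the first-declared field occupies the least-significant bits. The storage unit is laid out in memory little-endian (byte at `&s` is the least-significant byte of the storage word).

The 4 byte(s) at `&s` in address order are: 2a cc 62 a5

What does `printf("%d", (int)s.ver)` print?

183338

[0]=0x2a [1]=0xcc [2]=0x62 [3]=0xa5 (little-endian) → word 0xa562cc2a
ver:19 @ bit 0 → (0xa562cc2a>>0)&0x7ffff = 0x2cc2a  ←
type:5 @ bit 19 → (0xa562cc2a>>19)&0x1f = 0xc
addr_hi:5 @ bit 24 → (0xa562cc2a>>24)&0x1f = 0x5
opcode:3 @ bit 29 → (0xa562cc2a>>29)&0x7 = 0x5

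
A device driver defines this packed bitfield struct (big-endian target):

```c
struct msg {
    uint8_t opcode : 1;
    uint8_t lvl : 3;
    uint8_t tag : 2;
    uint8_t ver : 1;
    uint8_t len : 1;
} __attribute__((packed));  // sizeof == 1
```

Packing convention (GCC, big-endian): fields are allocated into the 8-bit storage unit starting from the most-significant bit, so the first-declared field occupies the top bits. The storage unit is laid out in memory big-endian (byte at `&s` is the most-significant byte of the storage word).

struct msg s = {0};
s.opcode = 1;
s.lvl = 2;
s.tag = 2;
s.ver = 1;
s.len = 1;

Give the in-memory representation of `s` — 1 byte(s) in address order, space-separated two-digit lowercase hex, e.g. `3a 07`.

opcode:1 = 1 → 0x1 << 7 → word 0x80
lvl:3 = 2 → 0x2 << 4 → word 0xa0
tag:2 = 2 → 0x2 << 2 → word 0xa8
ver:1 = 1 → 0x1 << 1 → word 0xaa
len:1 = 1 → 0x1 << 0 → word 0xab
word = 0xab → big-endian bytes:
  [0]=0xab

ab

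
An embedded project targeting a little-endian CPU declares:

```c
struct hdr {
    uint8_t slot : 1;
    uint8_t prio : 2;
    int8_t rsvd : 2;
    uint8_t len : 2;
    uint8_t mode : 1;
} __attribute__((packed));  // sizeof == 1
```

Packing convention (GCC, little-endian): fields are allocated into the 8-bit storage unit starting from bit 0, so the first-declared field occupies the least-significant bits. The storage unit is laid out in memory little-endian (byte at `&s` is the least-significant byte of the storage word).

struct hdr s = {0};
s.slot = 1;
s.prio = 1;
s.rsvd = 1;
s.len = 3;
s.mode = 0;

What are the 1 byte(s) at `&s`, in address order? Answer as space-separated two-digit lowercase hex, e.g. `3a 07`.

[0+:1] slot=1 & 0x1 = 0x1; word=0x01
[1+:2] prio=1 & 0x3 = 0x1; word=0x03
[3+:2] rsvd=1 & 0x3 = 0x1; word=0x0b
[5+:2] len=3 & 0x3 = 0x3; word=0x6b
[7+:1] mode=0 & 0x1 = 0x0; word=0x6b
word = 0x6b → little-endian bytes:
  [0]=0x6b

6b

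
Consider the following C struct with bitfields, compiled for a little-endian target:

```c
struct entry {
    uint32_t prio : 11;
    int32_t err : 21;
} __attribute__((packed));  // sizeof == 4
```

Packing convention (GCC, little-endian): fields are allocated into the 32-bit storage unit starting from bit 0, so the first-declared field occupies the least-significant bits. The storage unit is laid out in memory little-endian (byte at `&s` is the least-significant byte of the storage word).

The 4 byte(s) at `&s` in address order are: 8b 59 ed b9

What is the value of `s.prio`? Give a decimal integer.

[0]=0x8b [1]=0x59 [2]=0xed [3]=0xb9 (little-endian) → word 0xb9ed598b
prio:11 @ bit 0 → (0xb9ed598b>>0)&0x7ff = 0x18b  ←
err:21 @ bit 11 → (0xb9ed598b>>11)&0x1fffff = 0x173dab

395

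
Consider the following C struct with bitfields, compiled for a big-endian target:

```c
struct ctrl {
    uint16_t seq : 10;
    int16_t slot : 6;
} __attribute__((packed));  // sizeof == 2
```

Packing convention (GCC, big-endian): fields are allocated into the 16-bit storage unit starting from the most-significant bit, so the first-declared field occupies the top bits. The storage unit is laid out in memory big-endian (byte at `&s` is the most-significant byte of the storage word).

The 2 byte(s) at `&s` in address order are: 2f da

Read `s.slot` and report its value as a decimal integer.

[0]=0x2f [1]=0xda (big-endian) → word 0x2fda
seq [6+:10] = (word>>6) & 0x3ff = 191
slot [0+:6] = (word>>0) & 0x3f = 26  ←
slot signed 6b, MSB=0: value = 26

26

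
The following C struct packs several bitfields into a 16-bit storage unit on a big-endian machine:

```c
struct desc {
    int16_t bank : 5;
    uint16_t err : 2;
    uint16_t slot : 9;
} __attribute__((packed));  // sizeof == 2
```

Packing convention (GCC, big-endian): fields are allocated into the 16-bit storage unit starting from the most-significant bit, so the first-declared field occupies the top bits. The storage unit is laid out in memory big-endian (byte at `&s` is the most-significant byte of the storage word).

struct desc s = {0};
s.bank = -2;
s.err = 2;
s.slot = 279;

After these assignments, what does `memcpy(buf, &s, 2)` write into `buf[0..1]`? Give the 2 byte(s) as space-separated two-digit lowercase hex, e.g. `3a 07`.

[11+:5] bank=-2 & 0x1f = 0x1e; word=0xf000
[9+:2] err=2 & 0x3 = 0x2; word=0xf400
[0+:9] slot=279 & 0x1ff = 0x117; word=0xf517
word = 0xf517 → big-endian bytes:
  [0]=0xf5  [1]=0x17

f5 17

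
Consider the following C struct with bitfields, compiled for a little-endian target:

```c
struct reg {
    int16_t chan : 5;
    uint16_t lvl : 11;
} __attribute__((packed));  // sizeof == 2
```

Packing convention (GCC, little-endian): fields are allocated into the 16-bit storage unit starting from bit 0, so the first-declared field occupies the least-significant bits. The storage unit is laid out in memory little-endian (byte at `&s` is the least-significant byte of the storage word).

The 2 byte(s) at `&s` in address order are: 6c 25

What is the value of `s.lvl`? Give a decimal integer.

[0]=0x6c [1]=0x25 (little-endian) → word 0x256c
chan [0+:5] = (word>>0) & 0x1f = 12
lvl [5+:11] = (word>>5) & 0x7ff = 299  ←

299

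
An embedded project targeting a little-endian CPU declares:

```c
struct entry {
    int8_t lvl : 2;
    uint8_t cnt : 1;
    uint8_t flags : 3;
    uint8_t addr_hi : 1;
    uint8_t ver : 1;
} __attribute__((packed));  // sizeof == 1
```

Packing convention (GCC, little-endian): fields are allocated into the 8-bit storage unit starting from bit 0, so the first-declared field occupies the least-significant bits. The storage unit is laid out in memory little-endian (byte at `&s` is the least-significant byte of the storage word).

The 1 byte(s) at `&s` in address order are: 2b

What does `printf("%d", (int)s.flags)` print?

[0]=0x2b (little-endian) → word 0x2b
lvl [0+:2] = (word>>0) & 0x3 = 3
cnt [2+:1] = (word>>2) & 0x1 = 0
flags [3+:3] = (word>>3) & 0x7 = 5  ←
addr_hi [6+:1] = (word>>6) & 0x1 = 0
ver [7+:1] = (word>>7) & 0x1 = 0

5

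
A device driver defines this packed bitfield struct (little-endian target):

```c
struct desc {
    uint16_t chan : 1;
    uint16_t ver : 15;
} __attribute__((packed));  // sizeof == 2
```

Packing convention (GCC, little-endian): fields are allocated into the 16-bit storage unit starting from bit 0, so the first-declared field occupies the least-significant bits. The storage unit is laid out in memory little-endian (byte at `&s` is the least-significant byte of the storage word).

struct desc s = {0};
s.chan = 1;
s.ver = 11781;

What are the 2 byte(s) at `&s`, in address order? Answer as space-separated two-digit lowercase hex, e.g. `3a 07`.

0b 5c

[0+:1] chan=1 & 0x1 = 0x1; word=0x0001
[1+:15] ver=11781 & 0x7fff = 0x2e05; word=0x5c0b
word = 0x5c0b → little-endian bytes:
  [0]=0x0b  [1]=0x5c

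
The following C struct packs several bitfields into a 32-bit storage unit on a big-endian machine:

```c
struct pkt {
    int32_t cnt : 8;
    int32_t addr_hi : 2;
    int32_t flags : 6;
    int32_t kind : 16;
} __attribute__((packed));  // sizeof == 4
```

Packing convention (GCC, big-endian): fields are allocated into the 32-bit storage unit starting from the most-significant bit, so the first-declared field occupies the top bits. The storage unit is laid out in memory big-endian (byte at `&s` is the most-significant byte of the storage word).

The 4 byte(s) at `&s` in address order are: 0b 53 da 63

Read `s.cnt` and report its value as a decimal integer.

[0]=0x0b [1]=0x53 [2]=0xda [3]=0x63 (big-endian) → word 0x0b53da63
cnt [24+:8] = (word>>24) & 0xff = 11  ←
addr_hi [22+:2] = (word>>22) & 0x3 = 1
flags [16+:6] = (word>>16) & 0x3f = 19
kind [0+:16] = (word>>0) & 0xffff = 55907
cnt signed 8b, MSB=0: value = 11

11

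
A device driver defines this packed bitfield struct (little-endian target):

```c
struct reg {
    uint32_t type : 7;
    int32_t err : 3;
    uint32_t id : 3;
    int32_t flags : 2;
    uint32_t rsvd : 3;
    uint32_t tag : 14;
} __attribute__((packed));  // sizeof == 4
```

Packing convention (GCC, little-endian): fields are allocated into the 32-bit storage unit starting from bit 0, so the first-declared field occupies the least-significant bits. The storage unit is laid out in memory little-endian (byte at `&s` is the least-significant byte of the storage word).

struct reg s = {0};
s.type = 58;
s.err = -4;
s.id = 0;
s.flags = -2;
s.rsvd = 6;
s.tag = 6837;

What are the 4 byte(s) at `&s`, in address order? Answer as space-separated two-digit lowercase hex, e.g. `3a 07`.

type (7b) val=58 bits=0x3a at bit 0: 0x0000003a
err (3b) val=-4 bits=0x4 at bit 7: 0x0000023a
id (3b) val=0 bits=0x0 at bit 10: 0x0000023a
flags (2b) val=-2 bits=0x2 at bit 13: 0x0000423a
rsvd (3b) val=6 bits=0x6 at bit 15: 0x0003423a
tag (14b) val=6837 bits=0x1ab5 at bit 18: 0x6ad7423a
word = 0x6ad7423a → little-endian bytes:
  [0]=0x3a  [1]=0x42  [2]=0xd7  [3]=0x6a

3a 42 d7 6a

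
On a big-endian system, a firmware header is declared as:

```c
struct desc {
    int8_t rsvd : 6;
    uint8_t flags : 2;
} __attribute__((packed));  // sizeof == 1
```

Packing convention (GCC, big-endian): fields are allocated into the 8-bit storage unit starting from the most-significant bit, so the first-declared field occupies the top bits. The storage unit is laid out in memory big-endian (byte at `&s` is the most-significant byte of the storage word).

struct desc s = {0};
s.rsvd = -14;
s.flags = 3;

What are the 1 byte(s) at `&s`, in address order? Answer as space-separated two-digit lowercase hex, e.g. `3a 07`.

cb

rsvd:6 = -14 → 0x32 << 2 → word 0xc8
flags:2 = 3 → 0x3 << 0 → word 0xcb
word = 0xcb → big-endian bytes:
  [0]=0xcb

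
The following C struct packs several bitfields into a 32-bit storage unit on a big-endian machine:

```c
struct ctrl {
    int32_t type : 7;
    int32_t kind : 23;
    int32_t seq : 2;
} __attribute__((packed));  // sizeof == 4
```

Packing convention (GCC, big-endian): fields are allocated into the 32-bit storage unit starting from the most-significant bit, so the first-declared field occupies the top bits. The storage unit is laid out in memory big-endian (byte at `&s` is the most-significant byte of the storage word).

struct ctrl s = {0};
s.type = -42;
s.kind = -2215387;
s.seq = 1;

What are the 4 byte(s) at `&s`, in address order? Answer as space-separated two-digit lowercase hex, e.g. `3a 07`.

[25+:7] type=-42 & 0x7f = 0x56; word=0xac000000
[2+:23] kind=-2215387 & 0x7fffff = 0x5e3225; word=0xad78c894
[0+:2] seq=1 & 0x3 = 0x1; word=0xad78c895
word = 0xad78c895 → big-endian bytes:
  [0]=0xad  [1]=0x78  [2]=0xc8  [3]=0x95

ad 78 c8 95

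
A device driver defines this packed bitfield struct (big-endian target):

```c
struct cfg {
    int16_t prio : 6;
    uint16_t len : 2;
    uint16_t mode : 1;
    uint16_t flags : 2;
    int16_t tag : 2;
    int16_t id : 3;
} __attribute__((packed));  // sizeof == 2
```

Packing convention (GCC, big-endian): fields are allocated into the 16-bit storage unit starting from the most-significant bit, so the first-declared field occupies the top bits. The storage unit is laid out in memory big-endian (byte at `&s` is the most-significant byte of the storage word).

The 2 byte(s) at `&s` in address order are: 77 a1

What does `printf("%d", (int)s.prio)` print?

[0]=0x77 [1]=0xa1 (big-endian) → word 0x77a1
prio:6 @ bit 10 → (0x77a1>>10)&0x3f = 0x1d  ←
len:2 @ bit 8 → (0x77a1>>8)&0x3 = 0x3
mode:1 @ bit 7 → (0x77a1>>7)&0x1 = 0x1
flags:2 @ bit 5 → (0x77a1>>5)&0x3 = 0x1
tag:2 @ bit 3 → (0x77a1>>3)&0x3 = 0x0
id:3 @ bit 0 → (0x77a1>>0)&0x7 = 0x1
prio signed 6b, MSB=0: value = 29

29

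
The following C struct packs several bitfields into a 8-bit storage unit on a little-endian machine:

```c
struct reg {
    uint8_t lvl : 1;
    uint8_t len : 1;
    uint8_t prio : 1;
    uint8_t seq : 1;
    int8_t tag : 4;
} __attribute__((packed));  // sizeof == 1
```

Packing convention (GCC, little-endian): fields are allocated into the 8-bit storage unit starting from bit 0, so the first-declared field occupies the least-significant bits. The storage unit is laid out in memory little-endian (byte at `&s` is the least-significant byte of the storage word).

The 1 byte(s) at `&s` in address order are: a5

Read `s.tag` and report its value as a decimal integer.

-6

[0]=0xa5 (little-endian) → word 0xa5
lvl [0+:1] = (word>>0) & 0x1 = 1
len [1+:1] = (word>>1) & 0x1 = 0
prio [2+:1] = (word>>2) & 0x1 = 1
seq [3+:1] = (word>>3) & 0x1 = 0
tag [4+:4] = (word>>4) & 0xf = 10  ←
tag signed 4b, MSB=1: 10 - 16 = -6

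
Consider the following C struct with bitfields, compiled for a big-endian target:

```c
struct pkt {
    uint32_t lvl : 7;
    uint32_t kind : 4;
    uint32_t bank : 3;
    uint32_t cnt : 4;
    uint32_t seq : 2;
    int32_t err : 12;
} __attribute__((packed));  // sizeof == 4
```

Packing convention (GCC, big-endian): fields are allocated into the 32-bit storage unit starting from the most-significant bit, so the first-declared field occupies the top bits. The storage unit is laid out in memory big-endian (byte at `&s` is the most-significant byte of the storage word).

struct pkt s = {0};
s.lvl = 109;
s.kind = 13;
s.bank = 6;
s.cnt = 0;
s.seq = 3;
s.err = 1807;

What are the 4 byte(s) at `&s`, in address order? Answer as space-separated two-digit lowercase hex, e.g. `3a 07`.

lvl:7 = 109 → 0x6d << 25 → word 0xda000000
kind:4 = 13 → 0xd << 21 → word 0xdba00000
bank:3 = 6 → 0x6 << 18 → word 0xdbb80000
cnt:4 = 0 → 0x0 << 14 → word 0xdbb80000
seq:2 = 3 → 0x3 << 12 → word 0xdbb83000
err:12 = 1807 → 0x70f << 0 → word 0xdbb8370f
word = 0xdbb8370f → big-endian bytes:
  [0]=0xdb  [1]=0xb8  [2]=0x37  [3]=0x0f

db b8 37 0f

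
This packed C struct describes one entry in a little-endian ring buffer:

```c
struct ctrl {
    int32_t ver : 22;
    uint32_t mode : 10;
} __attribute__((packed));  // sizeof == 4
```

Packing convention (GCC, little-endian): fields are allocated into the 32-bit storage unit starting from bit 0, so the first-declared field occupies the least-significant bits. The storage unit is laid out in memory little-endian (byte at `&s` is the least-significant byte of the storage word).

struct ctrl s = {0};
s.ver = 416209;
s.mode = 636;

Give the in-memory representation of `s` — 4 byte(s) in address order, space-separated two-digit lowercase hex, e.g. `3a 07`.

ver:22 = 416209 → 0x659d1 << 0 → word 0x000659d1
mode:10 = 636 → 0x27c << 22 → word 0x9f0659d1
word = 0x9f0659d1 → little-endian bytes:
  [0]=0xd1  [1]=0x59  [2]=0x06  [3]=0x9f

d1 59 06 9f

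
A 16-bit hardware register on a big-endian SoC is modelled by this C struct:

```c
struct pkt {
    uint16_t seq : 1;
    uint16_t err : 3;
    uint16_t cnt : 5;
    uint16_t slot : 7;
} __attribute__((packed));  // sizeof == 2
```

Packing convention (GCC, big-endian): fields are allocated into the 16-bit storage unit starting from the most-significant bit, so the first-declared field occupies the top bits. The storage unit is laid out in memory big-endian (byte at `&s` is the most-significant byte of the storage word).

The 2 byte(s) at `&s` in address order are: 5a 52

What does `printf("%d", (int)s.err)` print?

5

[0]=0x5a [1]=0x52 (big-endian) → word 0x5a52
seq [15+:1] = (word>>15) & 0x1 = 0
err [12+:3] = (word>>12) & 0x7 = 5  ←
cnt [7+:5] = (word>>7) & 0x1f = 20
slot [0+:7] = (word>>0) & 0x7f = 82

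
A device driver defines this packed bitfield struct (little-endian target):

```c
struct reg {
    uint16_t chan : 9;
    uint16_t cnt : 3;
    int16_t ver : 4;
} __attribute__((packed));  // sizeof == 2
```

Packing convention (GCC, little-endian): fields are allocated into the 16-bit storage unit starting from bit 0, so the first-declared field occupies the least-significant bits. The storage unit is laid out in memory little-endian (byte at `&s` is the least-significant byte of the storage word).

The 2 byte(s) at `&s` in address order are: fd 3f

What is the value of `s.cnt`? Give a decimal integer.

7

[0]=0xfd [1]=0x3f (little-endian) → word 0x3ffd
chan:9 @ bit 0 → (0x3ffd>>0)&0x1ff = 0x1fd
cnt:3 @ bit 9 → (0x3ffd>>9)&0x7 = 0x7  ←
ver:4 @ bit 12 → (0x3ffd>>12)&0xf = 0x3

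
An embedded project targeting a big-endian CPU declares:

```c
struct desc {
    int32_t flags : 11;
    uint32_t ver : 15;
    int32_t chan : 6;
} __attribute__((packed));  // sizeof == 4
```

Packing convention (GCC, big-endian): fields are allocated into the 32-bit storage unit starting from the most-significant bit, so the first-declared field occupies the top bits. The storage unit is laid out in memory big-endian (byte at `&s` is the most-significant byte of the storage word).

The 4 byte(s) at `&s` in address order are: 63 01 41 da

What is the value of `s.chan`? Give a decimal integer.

[0]=0x63 [1]=0x01 [2]=0x41 [3]=0xda (big-endian) → word 0x630141da
flags [21+:11] = (word>>21) & 0x7ff = 792
ver [6+:15] = (word>>6) & 0x7fff = 1287
chan [0+:6] = (word>>0) & 0x3f = 26  ←
chan signed 6b, MSB=0: value = 26

26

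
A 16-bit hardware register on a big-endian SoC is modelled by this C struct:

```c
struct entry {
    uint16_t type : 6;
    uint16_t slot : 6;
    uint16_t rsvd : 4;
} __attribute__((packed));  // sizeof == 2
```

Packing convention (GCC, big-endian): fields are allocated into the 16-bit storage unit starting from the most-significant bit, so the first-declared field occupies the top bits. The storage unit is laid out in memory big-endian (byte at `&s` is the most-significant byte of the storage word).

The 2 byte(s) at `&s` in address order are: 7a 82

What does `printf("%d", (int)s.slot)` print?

40

[0]=0x7a [1]=0x82 (big-endian) → word 0x7a82
type [10+:6] = (word>>10) & 0x3f = 30
slot [4+:6] = (word>>4) & 0x3f = 40  ←
rsvd [0+:4] = (word>>0) & 0xf = 2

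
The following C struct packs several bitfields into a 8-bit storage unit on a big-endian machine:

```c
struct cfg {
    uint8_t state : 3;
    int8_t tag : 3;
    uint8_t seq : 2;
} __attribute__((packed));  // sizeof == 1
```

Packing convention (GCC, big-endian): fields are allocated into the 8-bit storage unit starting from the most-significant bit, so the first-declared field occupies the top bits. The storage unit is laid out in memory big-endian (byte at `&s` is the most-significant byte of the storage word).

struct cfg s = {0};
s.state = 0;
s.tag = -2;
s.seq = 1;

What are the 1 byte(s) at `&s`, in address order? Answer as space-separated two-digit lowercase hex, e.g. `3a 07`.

state (3b) val=0 bits=0x0 at bit 5: 0x00
tag (3b) val=-2 bits=0x6 at bit 2: 0x18
seq (2b) val=1 bits=0x1 at bit 0: 0x19
word = 0x19 → big-endian bytes:
  [0]=0x19

19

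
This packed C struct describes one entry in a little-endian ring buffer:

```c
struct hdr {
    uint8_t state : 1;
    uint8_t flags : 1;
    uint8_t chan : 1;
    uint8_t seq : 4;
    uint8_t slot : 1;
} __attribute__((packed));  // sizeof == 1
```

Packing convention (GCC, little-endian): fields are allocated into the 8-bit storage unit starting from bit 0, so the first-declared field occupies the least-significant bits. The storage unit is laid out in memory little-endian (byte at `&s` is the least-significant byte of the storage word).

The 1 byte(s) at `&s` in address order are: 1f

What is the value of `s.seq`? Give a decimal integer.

3

[0]=0x1f (little-endian) → word 0x1f
state [0+:1] = (word>>0) & 0x1 = 1
flags [1+:1] = (word>>1) & 0x1 = 1
chan [2+:1] = (word>>2) & 0x1 = 1
seq [3+:4] = (word>>3) & 0xf = 3  ←
slot [7+:1] = (word>>7) & 0x1 = 0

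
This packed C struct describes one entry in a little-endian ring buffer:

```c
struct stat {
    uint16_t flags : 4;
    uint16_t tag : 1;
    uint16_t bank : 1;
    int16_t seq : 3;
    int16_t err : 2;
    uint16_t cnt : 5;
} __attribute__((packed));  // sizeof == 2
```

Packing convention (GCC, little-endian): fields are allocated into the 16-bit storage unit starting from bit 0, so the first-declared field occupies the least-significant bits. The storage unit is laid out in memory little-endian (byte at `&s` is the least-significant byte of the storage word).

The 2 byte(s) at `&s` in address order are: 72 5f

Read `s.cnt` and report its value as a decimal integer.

[0]=0x72 [1]=0x5f (little-endian) → word 0x5f72
flags [0+:4] = (word>>0) & 0xf = 2
tag [4+:1] = (word>>4) & 0x1 = 1
bank [5+:1] = (word>>5) & 0x1 = 1
seq [6+:3] = (word>>6) & 0x7 = 5
err [9+:2] = (word>>9) & 0x3 = 3
cnt [11+:5] = (word>>11) & 0x1f = 11  ←

11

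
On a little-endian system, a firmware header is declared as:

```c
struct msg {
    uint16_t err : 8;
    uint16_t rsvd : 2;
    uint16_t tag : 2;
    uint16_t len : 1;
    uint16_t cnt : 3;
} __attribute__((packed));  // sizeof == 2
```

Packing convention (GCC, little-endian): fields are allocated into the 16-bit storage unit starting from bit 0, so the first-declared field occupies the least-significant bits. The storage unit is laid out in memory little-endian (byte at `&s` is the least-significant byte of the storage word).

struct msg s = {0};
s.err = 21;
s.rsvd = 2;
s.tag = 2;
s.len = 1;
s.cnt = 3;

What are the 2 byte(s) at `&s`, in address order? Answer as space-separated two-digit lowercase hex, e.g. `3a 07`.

err:8 = 21 → 0x15 << 0 → word 0x0015
rsvd:2 = 2 → 0x2 << 8 → word 0x0215
tag:2 = 2 → 0x2 << 10 → word 0x0a15
len:1 = 1 → 0x1 << 12 → word 0x1a15
cnt:3 = 3 → 0x3 << 13 → word 0x7a15
word = 0x7a15 → little-endian bytes:
  [0]=0x15  [1]=0x7a

15 7a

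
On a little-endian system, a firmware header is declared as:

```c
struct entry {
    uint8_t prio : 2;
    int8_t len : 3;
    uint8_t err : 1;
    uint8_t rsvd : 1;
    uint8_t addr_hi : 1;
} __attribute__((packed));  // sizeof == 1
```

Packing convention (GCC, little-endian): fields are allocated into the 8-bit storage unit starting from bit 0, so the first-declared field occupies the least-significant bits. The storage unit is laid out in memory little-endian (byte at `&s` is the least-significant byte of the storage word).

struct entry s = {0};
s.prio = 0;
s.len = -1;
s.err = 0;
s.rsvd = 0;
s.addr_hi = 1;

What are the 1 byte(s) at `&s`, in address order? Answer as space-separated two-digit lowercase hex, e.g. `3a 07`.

9c

prio:2 = 0 → 0x0 << 0 → word 0x00
len:3 = -1 → 0x7 << 2 → word 0x1c
err:1 = 0 → 0x0 << 5 → word 0x1c
rsvd:1 = 0 → 0x0 << 6 → word 0x1c
addr_hi:1 = 1 → 0x1 << 7 → word 0x9c
word = 0x9c → little-endian bytes:
  [0]=0x9c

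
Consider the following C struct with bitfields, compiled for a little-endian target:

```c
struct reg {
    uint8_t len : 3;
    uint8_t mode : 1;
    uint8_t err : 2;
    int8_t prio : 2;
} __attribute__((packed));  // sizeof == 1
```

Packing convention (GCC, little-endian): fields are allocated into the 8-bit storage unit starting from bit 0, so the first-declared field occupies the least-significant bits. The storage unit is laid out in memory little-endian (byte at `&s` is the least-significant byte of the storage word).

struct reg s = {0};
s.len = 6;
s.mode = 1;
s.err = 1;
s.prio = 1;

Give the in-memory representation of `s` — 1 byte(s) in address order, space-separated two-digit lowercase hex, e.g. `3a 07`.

[0+:3] len=6 & 0x7 = 0x6; word=0x06
[3+:1] mode=1 & 0x1 = 0x1; word=0x0e
[4+:2] err=1 & 0x3 = 0x1; word=0x1e
[6+:2] prio=1 & 0x3 = 0x1; word=0x5e
word = 0x5e → little-endian bytes:
  [0]=0x5e

5e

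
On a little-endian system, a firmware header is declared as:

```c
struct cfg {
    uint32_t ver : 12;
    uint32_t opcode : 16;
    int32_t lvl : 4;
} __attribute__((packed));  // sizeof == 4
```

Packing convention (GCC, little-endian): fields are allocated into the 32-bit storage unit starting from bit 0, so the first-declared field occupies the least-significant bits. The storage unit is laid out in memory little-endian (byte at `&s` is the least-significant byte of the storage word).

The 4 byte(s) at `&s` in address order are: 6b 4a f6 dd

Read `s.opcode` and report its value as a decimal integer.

[0]=0x6b [1]=0x4a [2]=0xf6 [3]=0xdd (little-endian) → word 0xddf64a6b
ver [0+:12] = (word>>0) & 0xfff = 2667
opcode [12+:16] = (word>>12) & 0xffff = 57188  ←
lvl [28+:4] = (word>>28) & 0xf = 13

57188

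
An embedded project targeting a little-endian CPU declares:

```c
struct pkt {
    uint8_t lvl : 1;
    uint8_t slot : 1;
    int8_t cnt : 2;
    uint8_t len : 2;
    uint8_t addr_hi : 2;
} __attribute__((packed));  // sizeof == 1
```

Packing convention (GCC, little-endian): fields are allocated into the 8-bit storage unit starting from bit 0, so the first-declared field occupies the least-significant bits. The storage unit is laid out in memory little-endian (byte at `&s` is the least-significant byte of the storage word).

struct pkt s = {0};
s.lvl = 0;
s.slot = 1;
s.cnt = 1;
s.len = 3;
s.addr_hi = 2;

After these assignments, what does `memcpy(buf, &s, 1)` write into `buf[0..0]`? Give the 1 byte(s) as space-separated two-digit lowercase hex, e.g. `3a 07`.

b6

lvl:1 = 0 → 0x0 << 0 → word 0x00
slot:1 = 1 → 0x1 << 1 → word 0x02
cnt:2 = 1 → 0x1 << 2 → word 0x06
len:2 = 3 → 0x3 << 4 → word 0x36
addr_hi:2 = 2 → 0x2 << 6 → word 0xb6
word = 0xb6 → little-endian bytes:
  [0]=0xb6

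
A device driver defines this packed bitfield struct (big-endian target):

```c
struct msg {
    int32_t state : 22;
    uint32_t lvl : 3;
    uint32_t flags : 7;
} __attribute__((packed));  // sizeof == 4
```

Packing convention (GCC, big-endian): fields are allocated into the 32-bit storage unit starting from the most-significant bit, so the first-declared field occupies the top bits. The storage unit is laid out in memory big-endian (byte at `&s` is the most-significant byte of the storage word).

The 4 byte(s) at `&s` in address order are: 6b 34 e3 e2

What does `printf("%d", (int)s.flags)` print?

98

[0]=0x6b [1]=0x34 [2]=0xe3 [3]=0xe2 (big-endian) → word 0x6b34e3e2
state [10+:22] = (word>>10) & 0x3fffff = 1756472
lvl [7+:3] = (word>>7) & 0x7 = 7
flags [0+:7] = (word>>0) & 0x7f = 98  ←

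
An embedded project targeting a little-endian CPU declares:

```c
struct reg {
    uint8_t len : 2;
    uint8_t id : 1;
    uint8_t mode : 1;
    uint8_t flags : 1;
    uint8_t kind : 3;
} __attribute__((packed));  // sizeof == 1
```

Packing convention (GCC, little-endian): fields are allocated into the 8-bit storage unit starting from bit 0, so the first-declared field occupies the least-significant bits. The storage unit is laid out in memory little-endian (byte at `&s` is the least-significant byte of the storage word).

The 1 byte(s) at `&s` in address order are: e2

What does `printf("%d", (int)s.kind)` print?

7

[0]=0xe2 (little-endian) → word 0xe2
len:2 @ bit 0 → (0xe2>>0)&0x3 = 0x2
id:1 @ bit 2 → (0xe2>>2)&0x1 = 0x0
mode:1 @ bit 3 → (0xe2>>3)&0x1 = 0x0
flags:1 @ bit 4 → (0xe2>>4)&0x1 = 0x0
kind:3 @ bit 5 → (0xe2>>5)&0x7 = 0x7  ←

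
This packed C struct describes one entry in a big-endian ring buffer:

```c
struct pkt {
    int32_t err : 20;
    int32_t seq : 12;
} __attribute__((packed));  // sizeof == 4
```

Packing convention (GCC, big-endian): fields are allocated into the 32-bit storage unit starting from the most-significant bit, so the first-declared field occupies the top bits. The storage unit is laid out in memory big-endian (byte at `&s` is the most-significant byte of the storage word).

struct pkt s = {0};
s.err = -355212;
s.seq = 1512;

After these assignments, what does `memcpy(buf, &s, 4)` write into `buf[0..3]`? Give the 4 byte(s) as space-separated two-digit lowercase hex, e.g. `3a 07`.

a9 47 45 e8

[12+:20] err=-355212 & 0xfffff = 0xa9474; word=0xa9474000
[0+:12] seq=1512 & 0xfff = 0x5e8; word=0xa94745e8
word = 0xa94745e8 → big-endian bytes:
  [0]=0xa9  [1]=0x47  [2]=0x45  [3]=0xe8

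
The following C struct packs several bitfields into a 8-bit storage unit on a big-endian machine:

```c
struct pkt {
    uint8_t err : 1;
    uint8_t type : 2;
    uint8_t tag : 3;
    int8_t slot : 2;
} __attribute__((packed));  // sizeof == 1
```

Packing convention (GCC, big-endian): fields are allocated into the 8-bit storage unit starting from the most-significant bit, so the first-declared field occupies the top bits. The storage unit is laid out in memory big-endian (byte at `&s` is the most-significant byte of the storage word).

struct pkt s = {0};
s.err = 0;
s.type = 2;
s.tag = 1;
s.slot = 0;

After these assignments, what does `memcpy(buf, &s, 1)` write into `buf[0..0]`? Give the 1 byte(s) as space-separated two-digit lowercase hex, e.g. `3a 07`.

44

[7+:1] err=0 & 0x1 = 0x0; word=0x00
[5+:2] type=2 & 0x3 = 0x2; word=0x40
[2+:3] tag=1 & 0x7 = 0x1; word=0x44
[0+:2] slot=0 & 0x3 = 0x0; word=0x44
word = 0x44 → big-endian bytes:
  [0]=0x44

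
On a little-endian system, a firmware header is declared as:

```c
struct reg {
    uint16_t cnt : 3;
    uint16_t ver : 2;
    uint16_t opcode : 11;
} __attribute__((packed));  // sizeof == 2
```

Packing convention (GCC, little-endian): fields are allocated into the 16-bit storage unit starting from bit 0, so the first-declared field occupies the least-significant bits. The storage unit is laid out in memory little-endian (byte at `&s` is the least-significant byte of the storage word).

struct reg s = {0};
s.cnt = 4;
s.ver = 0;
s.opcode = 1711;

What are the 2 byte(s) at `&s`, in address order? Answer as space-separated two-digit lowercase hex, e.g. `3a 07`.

e4 d5

cnt (3b) val=4 bits=0x4 at bit 0: 0x0004
ver (2b) val=0 bits=0x0 at bit 3: 0x0004
opcode (11b) val=1711 bits=0x6af at bit 5: 0xd5e4
word = 0xd5e4 → little-endian bytes:
  [0]=0xe4  [1]=0xd5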